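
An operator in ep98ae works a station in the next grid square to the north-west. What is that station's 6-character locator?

EP88xf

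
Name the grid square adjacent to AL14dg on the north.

Latitude subsquare g = 6; +1 → 7 = h.
The longitude characters are unchanged.

AL14dh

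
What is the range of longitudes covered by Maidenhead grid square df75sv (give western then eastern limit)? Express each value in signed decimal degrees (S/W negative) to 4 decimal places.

Field D=3, F=5: +3·20° lon, +5·10° lat → SW at lon -120°, lat -40°.
Square 7, 5: +7·2° lon, +5·1° lat → SW at lon -106°, lat -35°.
Subsquare s=18, v=21: +18·0.0833333° lon, +21·0.0416667° lat → SW at lon -104.5°, lat -34.125°.
Cell spans 0.0833333° lon × 0.0416667° lat.
west -104.5000, east -104.4167.

-104.5000, -104.4167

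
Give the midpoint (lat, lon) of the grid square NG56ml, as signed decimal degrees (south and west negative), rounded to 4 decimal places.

Field N=13, G=6: +13·20° lon, +6·10° lat → SW at lon 80°, lat -30°.
Square 5, 6: +5·2° lon, +6·1° lat → SW at lon 90°, lat -24°.
Subsquare m=12, l=11: +12·0.0833333° lon, +11·0.0416667° lat → SW at lon 91°, lat -23.5417°.
Cell spans 0.0833333° lon × 0.0416667° lat. Centre is SW corner plus half of each.
latitude -23.5208, longitude 91.0417.

-23.5208, 91.0417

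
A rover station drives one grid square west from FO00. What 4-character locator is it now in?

Longitude square 0; −1 → -1, wraps to 9, carry into field.
Longitude field F = 5; −1 → 4 = E.
The latitude characters are unchanged.

EO90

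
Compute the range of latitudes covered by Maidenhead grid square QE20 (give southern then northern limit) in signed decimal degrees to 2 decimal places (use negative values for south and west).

-50.00, -49.00

Field Q=16, E=4: +16·20° lon, +4·10° lat → SW at lon 140°, lat -50°.
Square 2, 0: +2·2° lon, +0·1° lat → SW at lon 144°, lat -50°.
Cell spans 2° lon × 1° lat.
south -50.00, north -49.00.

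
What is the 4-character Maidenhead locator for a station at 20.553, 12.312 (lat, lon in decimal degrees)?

JL60

Add 180° to longitude and 90° to latitude: 192.31, 110.55.
Field: 192.31/20 → 9 → J, 110.55/10 → 11 → L; chars JL.
Square: 12.31/2 → 6, 0.55/1 → 0; chars 60.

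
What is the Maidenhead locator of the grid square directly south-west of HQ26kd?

HQ26jc

Longitude subsquare k = 10; −1 → 9 = j.
Latitude subsquare d = 3; −1 → 2 = c.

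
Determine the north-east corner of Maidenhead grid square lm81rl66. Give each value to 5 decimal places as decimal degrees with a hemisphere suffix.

Field L=11, M=12: +11·20° lon, +12·10° lat → SW at lon 40°, lat 30°.
Square 8, 1: +8·2° lon, +1·1° lat → SW at lon 56°, lat 31°.
Subsquare r=17, l=11: +17·0.0833333° lon, +11·0.0416667° lat → SW at lon 57.4167°, lat 31.4583°.
Extended square 6, 6: +6·0.00833333° lon, +6·0.00416667° lat → SW at lon 57.4667°, lat 31.4833°.
Cell spans 0.00833333° lon × 0.00416667° lat. NE corner is SW corner plus one full cell.
latitude 31.48750° N, longitude 57.47500° E.

31.48750° N, 57.47500° E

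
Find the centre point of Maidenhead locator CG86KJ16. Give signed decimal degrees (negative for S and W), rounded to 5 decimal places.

-23.59792, -123.15417

Field C=2, G=6: +2·20° lon, +6·10° lat → SW at lon -140°, lat -30°.
Square 8, 6: +8·2° lon, +6·1° lat → SW at lon -124°, lat -24°.
Subsquare k=10, j=9: +10·0.0833333° lon, +9·0.0416667° lat → SW at lon -123.167°, lat -23.625°.
Extended square 1, 6: +1·0.00833333° lon, +6·0.00416667° lat → SW at lon -123.158°, lat -23.6°.
Cell spans 0.00833333° lon × 0.00416667° lat. Centre is SW corner plus half of each.
latitude -23.59792, longitude -123.15417.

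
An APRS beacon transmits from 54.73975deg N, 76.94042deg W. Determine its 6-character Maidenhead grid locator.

Offset from 180°W / 90°S: lon 103.0596°, lat 144.7398°.
Field: 103.0596/20 → 5 → F, 144.7398/10 → 14 → O; chars FO.
Square: 3.0596/2 → 1, 4.7398/1 → 4; chars 14.
Subsquare: 1.0596/0.0833333 → 12 → m, 0.7398/0.0416667 → 17 → r; chars mr.

FO14mr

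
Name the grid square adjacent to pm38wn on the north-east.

Longitude subsquare w = 22; +1 → 23 = x.
Latitude subsquare n = 13; +1 → 14 = o.

PM38xo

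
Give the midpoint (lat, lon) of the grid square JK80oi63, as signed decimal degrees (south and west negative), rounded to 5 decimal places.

Field J=9, K=10: +9·20° lon, +10·10° lat → SW at lon 0°, lat 10°.
Square 8, 0: +8·2° lon, +0·1° lat → SW at lon 16°, lat 10°.
Subsquare o=14, i=8: +14·0.0833333° lon, +8·0.0416667° lat → SW at lon 17.1667°, lat 10.3333°.
Extended square 6, 3: +6·0.00833333° lon, +3·0.00416667° lat → SW at lon 17.2167°, lat 10.3458°.
Cell spans 0.00833333° lon × 0.00416667° lat. Centre is SW corner plus half of each.
latitude 10.34792, longitude 17.22083.

10.34792, 17.22083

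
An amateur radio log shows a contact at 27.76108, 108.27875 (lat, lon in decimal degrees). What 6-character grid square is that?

Offset from 180°W / 90°S: lon 288.2788°, lat 117.7611°.
Field: 288.2788/20 → 14 → O, 117.7611/10 → 11 → L; chars OL.
Square: 8.2788/2 → 4, 7.7611/1 → 7; chars 47.
Subsquare: 0.2788/0.0833333 → 3 → d, 0.7611/0.0416667 → 18 → s; chars ds.

OL47ds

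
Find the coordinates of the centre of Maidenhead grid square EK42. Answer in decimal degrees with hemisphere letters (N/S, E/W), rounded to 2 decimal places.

Field E=4, K=10: +4·20° lon, +10·10° lat → SW at lon -100°, lat 10°.
Square 4, 2: +4·2° lon, +2·1° lat → SW at lon -92°, lat 12°.
Cell spans 2° lon × 1° lat. Centre is SW corner plus half of each.
latitude 12.50° N, longitude 91.00° W.

12.50° N, 91.00° W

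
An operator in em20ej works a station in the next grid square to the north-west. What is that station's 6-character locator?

EM20dk

Longitude subsquare e = 4; −1 → 3 = d.
Latitude subsquare j = 9; +1 → 10 = k.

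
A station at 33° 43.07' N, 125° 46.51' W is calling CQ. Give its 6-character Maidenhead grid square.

Shift to the Maidenhead origin (180°W, 90°S): lon 54.2248, lat 123.7178.
Field: lon ⌊54.2248/20⌋ = 2 → C; lat ⌊123.7178/10⌋ = 12 → M.
Square: lon ⌊14.2248/2⌋ = 7; lat ⌊3.7178/1⌋ = 3.
Subsquare: lon ⌊0.2248/0.0833333⌋ = 2 → c; lat ⌊0.7178/0.0416667⌋ = 17 → r.

CM73cr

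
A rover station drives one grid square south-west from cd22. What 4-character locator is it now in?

Longitude square 2; −1 → 1.
Latitude square 2; −1 → 1.

CD11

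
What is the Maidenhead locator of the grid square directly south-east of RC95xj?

AC05ai

Longitude subsquare x = 23; +1 → 24, wraps to 0 = a, carry into square.
Longitude square 9; +1 → 10, wraps to 0, carry into field.
Longitude field R = 17; +1 → 18, wraps to 0 = A, wrapping around the antimeridian.
Latitude subsquare j = 9; −1 → 8 = i.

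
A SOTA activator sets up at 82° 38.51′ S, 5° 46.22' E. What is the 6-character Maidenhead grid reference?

JA27vi

Add 180° to longitude and 90° to latitude: 185.7703, 7.3582.
Field (20°×10°, letters A–R): 185.7703/20 → 9 → J, 7.3582/10 → 0 → A; chars JA.
Square (2°×1°, digits 0–9): 5.7703/2 → 2, 7.3582/1 → 7; chars 27.
Subsquare (5′×2.5′, letters a–x): 1.7703/0.0833333 → 21 → v, 0.3582/0.0416667 → 8 → i; chars vi.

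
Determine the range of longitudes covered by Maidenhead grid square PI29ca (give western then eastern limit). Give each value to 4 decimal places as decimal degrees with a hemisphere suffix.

Field P=15, I=8: +15·20° lon, +8·10° lat → SW at lon 120°, lat -10°.
Square 2, 9: +2·2° lon, +9·1° lat → SW at lon 124°, lat -1°.
Subsquare c=2, a=0: +2·0.0833333° lon, +0·0.0416667° lat → SW at lon 124.167°, lat -1°.
Cell spans 0.0833333° lon × 0.0416667° lat.
west 124.1667° E, east 124.2500° E.

124.1667° E, 124.2500° E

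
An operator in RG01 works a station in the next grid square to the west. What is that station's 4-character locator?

Longitude square 0; −1 → -1, wraps to 9, carry into field.
Longitude field R = 17; −1 → 16 = Q.
The latitude characters are unchanged.

QG91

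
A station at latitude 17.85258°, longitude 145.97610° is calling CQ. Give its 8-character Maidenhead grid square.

Offset from 180°W / 90°S: lon 325.97610°, lat 107.85258°.
Field (20°×10°, letters A–R): lon ⌊325.97610/20⌋ = 16 → Q; lat ⌊107.85258/10⌋ = 10 → K.
Square (2°×1°, digits 0–9): lon ⌊5.97610/2⌋ = 2; lat ⌊7.85258/1⌋ = 7.
Subsquare (5′×2.5′, letters a–x): lon ⌊1.97610/0.0833333⌋ = 23 → x; lat ⌊0.85258/0.0416667⌋ = 20 → u.
Extended square (30″×15″, digits 0–9): lon ⌊0.05943/0.00833333⌋ = 7; lat ⌊0.01925/0.00416667⌋ = 4.

QK27xu74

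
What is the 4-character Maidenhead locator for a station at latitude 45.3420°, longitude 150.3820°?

QN55

Add 180° to longitude and 90° to latitude: 330.38, 135.34.
Field (20°×10°, letters A–R): 330.38/20 → 16 → Q, 135.34/10 → 13 → N; chars QN.
Square (2°×1°, digits 0–9): 10.38/2 → 5, 5.34/1 → 5; chars 55.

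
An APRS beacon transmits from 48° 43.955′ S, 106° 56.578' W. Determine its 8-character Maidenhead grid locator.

DE61mg64

Add 180° to longitude and 90° to latitude: 73.05703, 41.26742.
Field (20°×10°, letters A–R): 73.05703/20 → 3 → D, 41.26742/10 → 4 → E; chars DE.
Square (2°×1°, digits 0–9): 13.05703/2 → 6, 1.26742/1 → 1; chars 61.
Subsquare (5′×2.5′, letters a–x): 1.05703/0.0833333 → 12 → m, 0.26742/0.0416667 → 6 → g; chars mg.
Extended square (30″×15″, digits 0–9): 0.05703/0.00833333 → 6, 0.01742/0.00416667 → 4; chars 64.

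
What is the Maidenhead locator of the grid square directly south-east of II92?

Longitude square 9; +1 → 10, wraps to 0, carry into field.
Longitude field I = 8; +1 → 9 = J.
Latitude square 2; −1 → 1.

JI01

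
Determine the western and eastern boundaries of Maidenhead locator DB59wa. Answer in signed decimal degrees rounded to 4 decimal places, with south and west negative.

-108.1667, -108.0833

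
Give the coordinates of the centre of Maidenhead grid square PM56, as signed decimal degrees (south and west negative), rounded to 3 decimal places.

36.500, 131.000

Field P=15, M=12: +15·20° lon, +12·10° lat → SW at lon 120°, lat 30°.
Square 5, 6: +5·2° lon, +6·1° lat → SW at lon 130°, lat 36°.
Cell spans 2° lon × 1° lat. Centre is SW corner plus half of each.
latitude 36.500, longitude 131.000.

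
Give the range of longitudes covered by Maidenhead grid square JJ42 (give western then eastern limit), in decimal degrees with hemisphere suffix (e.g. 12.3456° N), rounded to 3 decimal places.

8.000° E, 10.000° E

Field J=9, J=9: +9·20° lon, +9·10° lat → SW at lon 0°, lat 0°.
Square 4, 2: +4·2° lon, +2·1° lat → SW at lon 8°, lat 2°.
Cell spans 2° lon × 1° lat.
west 8.000° E, east 10.000° E.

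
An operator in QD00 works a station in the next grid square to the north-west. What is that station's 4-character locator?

PD91

Longitude square 0; −1 → -1, wraps to 9, carry into field.
Longitude field Q = 16; −1 → 15 = P.
Latitude square 0; +1 → 1.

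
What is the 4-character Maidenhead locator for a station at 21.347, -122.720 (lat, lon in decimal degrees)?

Shift to the Maidenhead origin (180°W, 90°S): lon 57.28, lat 111.35.
Field (20°×10°, letters A–R): lon ⌊57.28/20⌋ = 2 → C; lat ⌊111.35/10⌋ = 11 → L.
Square (2°×1°, digits 0–9): lon ⌊17.28/2⌋ = 8; lat ⌊1.35/1⌋ = 1.

CL81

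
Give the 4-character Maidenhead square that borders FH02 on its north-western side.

EH93

Longitude square 0; −1 → -1, wraps to 9, carry into field.
Longitude field F = 5; −1 → 4 = E.
Latitude square 2; +1 → 3.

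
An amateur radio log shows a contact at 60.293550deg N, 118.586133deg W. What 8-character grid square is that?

Offset from 180°W / 90°S: lon 61.41387°, lat 150.29355°.
Field: 61.41387/20 → 3 → D, 150.29355/10 → 15 → P; chars DP.
Square: 1.41387/2 → 0, 0.29355/1 → 0; chars 00.
Subsquare: 1.41387/0.0833333 → 16 → q, 0.29355/0.0416667 → 7 → h; chars qh.
Extended square: 0.08053/0.00833333 → 9, 0.00188/0.00416667 → 0; chars 90.

DP00qh90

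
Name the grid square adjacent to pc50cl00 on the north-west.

PC50bl91

Longitude extended square 0; −1 → -1, wraps to 9, carry into subsquare.
Longitude subsquare c = 2; −1 → 1 = b.
Latitude extended square 0; +1 → 1.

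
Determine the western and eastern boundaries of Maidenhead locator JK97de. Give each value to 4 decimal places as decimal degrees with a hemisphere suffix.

18.2500° E, 18.3333° E

Field J=9, K=10: +9·20° lon, +10·10° lat → SW at lon 0°, lat 10°.
Square 9, 7: +9·2° lon, +7·1° lat → SW at lon 18°, lat 17°.
Subsquare d=3, e=4: +3·0.0833333° lon, +4·0.0416667° lat → SW at lon 18.25°, lat 17.1667°.
Cell spans 0.0833333° lon × 0.0416667° lat.
west 18.2500° E, east 18.3333° E.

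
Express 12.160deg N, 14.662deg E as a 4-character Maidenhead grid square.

Shift to the Maidenhead origin (180°W, 90°S): lon 194.66, lat 102.16.
Field: 194.66/20 → 9 → J, 102.16/10 → 10 → K; chars JK.
Square: 14.66/2 → 7, 2.16/1 → 2; chars 72.

JK72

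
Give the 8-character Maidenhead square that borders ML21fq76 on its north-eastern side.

Longitude extended square 7; +1 → 8.
Latitude extended square 6; +1 → 7.

ML21fq87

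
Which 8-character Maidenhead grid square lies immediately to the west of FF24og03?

Longitude extended square 0; −1 → -1, wraps to 9, carry into subsquare.
Longitude subsquare o = 14; −1 → 13 = n.
The latitude characters are unchanged.

FF24ng93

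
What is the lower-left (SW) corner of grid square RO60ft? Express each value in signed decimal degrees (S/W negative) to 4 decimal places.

Field R=17, O=14: +17·20° lon, +14·10° lat → SW at lon 160°, lat 50°.
Square 6, 0: +6·2° lon, +0·1° lat → SW at lon 172°, lat 50°.
Subsquare f=5, t=19: +5·0.0833333° lon, +19·0.0416667° lat → SW at lon 172.417°, lat 50.7917°.
latitude 50.7917, longitude 172.4167.

50.7917, 172.4167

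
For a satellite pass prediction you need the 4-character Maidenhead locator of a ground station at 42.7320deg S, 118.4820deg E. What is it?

OE97

Offset from 180°W / 90°S: lon 298.48°, lat 47.27°.
Field: 298.48/20 → 14 → O, 47.27/10 → 4 → E; chars OE.
Square: 18.48/2 → 9, 7.27/1 → 7; chars 97.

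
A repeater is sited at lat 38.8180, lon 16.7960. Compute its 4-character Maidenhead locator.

Shift to the Maidenhead origin (180°W, 90°S): lon 196.80, lat 128.82.
Field: 196.80/20 → 9 → J, 128.82/10 → 12 → M; chars JM.
Square: 16.80/2 → 8, 8.82/1 → 8; chars 88.

JM88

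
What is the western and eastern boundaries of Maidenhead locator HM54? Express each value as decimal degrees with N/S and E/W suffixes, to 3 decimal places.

Field H=7, M=12: +7·20° lon, +12·10° lat → SW at lon -40°, lat 30°.
Square 5, 4: +5·2° lon, +4·1° lat → SW at lon -30°, lat 34°.
Cell spans 2° lon × 1° lat.
west 30.000° W, east 28.000° W.

30.000° W, 28.000° W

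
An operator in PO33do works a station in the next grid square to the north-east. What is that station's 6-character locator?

Longitude subsquare d = 3; +1 → 4 = e.
Latitude subsquare o = 14; +1 → 15 = p.

PO33ep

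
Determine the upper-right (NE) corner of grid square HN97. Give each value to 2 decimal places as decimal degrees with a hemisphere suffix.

Field H=7, N=13: +7·20° lon, +13·10° lat → SW at lon -40°, lat 40°.
Square 9, 7: +9·2° lon, +7·1° lat → SW at lon -22°, lat 47°.
Cell spans 2° lon × 1° lat. NE corner is SW corner plus one full cell.
latitude 48.00° N, longitude 20.00° W.

48.00° N, 20.00° W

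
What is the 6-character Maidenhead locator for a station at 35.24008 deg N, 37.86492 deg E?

KM85wf

Offset from 180°W / 90°S: lon 217.8649°, lat 125.2401°.
Field: 217.8649/20 → 10 → K, 125.2401/10 → 12 → M; chars KM.
Square: 17.8649/2 → 8, 5.2401/1 → 5; chars 85.
Subsquare: 1.8649/0.0833333 → 22 → w, 0.2401/0.0416667 → 5 → f; chars wf.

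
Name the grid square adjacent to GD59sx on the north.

Latitude subsquare x = 23; +1 → 24, wraps to 0 = a, carry into square.
Latitude square 9; +1 → 10, wraps to 0, carry into field.
Latitude field D = 3; +1 → 4 = E.
The longitude characters are unchanged.

GE50sa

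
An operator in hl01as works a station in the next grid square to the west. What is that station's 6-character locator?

GL91xs

Longitude subsquare a = 0; −1 → -1, wraps to 23 = x, carry into square.
Longitude square 0; −1 → -1, wraps to 9, carry into field.
Longitude field H = 7; −1 → 6 = G.
The latitude characters are unchanged.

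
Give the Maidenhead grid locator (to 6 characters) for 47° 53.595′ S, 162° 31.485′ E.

RE12gc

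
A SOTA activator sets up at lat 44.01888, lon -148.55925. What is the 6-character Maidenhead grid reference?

Offset from 180°W / 90°S: lon 31.4408°, lat 134.0189°.
Field: 31.4408/20 → 1 → B, 134.0189/10 → 13 → N; chars BN.
Square: 11.4408/2 → 5, 4.0189/1 → 4; chars 54.
Subsquare: 1.4408/0.0833333 → 17 → r, 0.0189/0.0416667 → 0 → a; chars ra.

BN54ra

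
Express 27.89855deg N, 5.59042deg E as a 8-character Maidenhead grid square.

JL27tv05

Add 180° to longitude and 90° to latitude: 185.59042, 117.89855.
Field (20°×10°, letters A–R): lon ⌊185.59042/20⌋ = 9 → J; lat ⌊117.89855/10⌋ = 11 → L.
Square (2°×1°, digits 0–9): lon ⌊5.59042/2⌋ = 2; lat ⌊7.89855/1⌋ = 7.
Subsquare (5′×2.5′, letters a–x): lon ⌊1.59042/0.0833333⌋ = 19 → t; lat ⌊0.89855/0.0416667⌋ = 21 → v.
Extended square (30″×15″, digits 0–9): lon ⌊0.00709/0.00833333⌋ = 0; lat ⌊0.02355/0.00416667⌋ = 5.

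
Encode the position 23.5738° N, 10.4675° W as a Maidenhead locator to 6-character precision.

IL43sn

Add 180° to longitude and 90° to latitude: 169.5325, 113.5738.
Field: 169.5325/20 → 8 → I, 113.5738/10 → 11 → L; chars IL.
Square: 9.5325/2 → 4, 3.5738/1 → 3; chars 43.
Subsquare: 1.5325/0.0833333 → 18 → s, 0.5738/0.0416667 → 13 → n; chars sn.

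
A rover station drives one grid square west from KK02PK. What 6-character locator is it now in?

KK02ok

Longitude subsquare p = 15; −1 → 14 = o.
The latitude characters are unchanged.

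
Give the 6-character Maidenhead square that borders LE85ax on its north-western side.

LE76xa

Longitude subsquare a = 0; −1 → -1, wraps to 23 = x, carry into square.
Longitude square 8; −1 → 7.
Latitude subsquare x = 23; +1 → 24, wraps to 0 = a, carry into square.
Latitude square 5; +1 → 6.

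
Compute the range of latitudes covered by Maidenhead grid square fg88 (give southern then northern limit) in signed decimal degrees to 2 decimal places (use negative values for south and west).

Field F=5, G=6: +5·20° lon, +6·10° lat → SW at lon -80°, lat -30°.
Square 8, 8: +8·2° lon, +8·1° lat → SW at lon -64°, lat -22°.
Cell spans 2° lon × 1° lat.
south -22.00, north -21.00.

-22.00, -21.00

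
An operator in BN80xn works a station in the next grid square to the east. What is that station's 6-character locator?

BN90an

Longitude subsquare x = 23; +1 → 24, wraps to 0 = a, carry into square.
Longitude square 8; +1 → 9.
The latitude characters are unchanged.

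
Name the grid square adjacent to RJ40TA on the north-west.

Longitude subsquare t = 19; −1 → 18 = s.
Latitude subsquare a = 0; +1 → 1 = b.

RJ40sb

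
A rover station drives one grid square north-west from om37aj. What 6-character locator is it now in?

OM27xk

Longitude subsquare a = 0; −1 → -1, wraps to 23 = x, carry into square.
Longitude square 3; −1 → 2.
Latitude subsquare j = 9; +1 → 10 = k.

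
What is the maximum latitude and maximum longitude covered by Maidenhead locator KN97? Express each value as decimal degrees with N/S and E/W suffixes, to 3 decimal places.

48.000° N, 40.000° E

Field K=10, N=13: +10·20° lon, +13·10° lat → SW at lon 20°, lat 40°.
Square 9, 7: +9·2° lon, +7·1° lat → SW at lon 38°, lat 47°.
Cell spans 2° lon × 1° lat. NE corner is SW corner plus one full cell.
latitude 48.000° N, longitude 40.000° E.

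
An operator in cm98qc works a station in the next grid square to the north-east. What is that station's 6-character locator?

CM98rd

Longitude subsquare q = 16; +1 → 17 = r.
Latitude subsquare c = 2; +1 → 3 = d.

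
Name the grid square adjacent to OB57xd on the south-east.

OB67ac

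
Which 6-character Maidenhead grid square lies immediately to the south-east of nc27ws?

NC27xr

Longitude subsquare w = 22; +1 → 23 = x.
Latitude subsquare s = 18; −1 → 17 = r.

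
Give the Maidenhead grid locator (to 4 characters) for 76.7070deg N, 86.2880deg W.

EQ66

Shift to the Maidenhead origin (180°W, 90°S): lon 93.71, lat 166.71.
Field: lon ⌊93.71/20⌋ = 4 → E; lat ⌊166.71/10⌋ = 16 → Q.
Square: lon ⌊13.71/2⌋ = 6; lat ⌊6.71/1⌋ = 6.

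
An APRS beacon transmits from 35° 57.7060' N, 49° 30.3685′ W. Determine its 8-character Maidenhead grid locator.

Add 180° to longitude and 90° to latitude: 130.49386, 125.96177.
Field: lon ⌊130.49386/20⌋ = 6 → G; lat ⌊125.96177/10⌋ = 12 → M.
Square: lon ⌊10.49386/2⌋ = 5; lat ⌊5.96177/1⌋ = 5.
Subsquare: lon ⌊0.49386/0.0833333⌋ = 5 → f; lat ⌊0.96177/0.0416667⌋ = 23 → x.
Extended square: lon ⌊0.07719/0.00833333⌋ = 9; lat ⌊0.00343/0.00416667⌋ = 0.

GM55fx90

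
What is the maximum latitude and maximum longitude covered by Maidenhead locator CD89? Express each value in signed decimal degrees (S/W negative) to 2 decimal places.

Field C=2, D=3: +2·20° lon, +3·10° lat → SW at lon -140°, lat -60°.
Square 8, 9: +8·2° lon, +9·1° lat → SW at lon -124°, lat -51°.
Cell spans 2° lon × 1° lat. NE corner is SW corner plus one full cell.
latitude -50.00, longitude -122.00.

-50.00, -122.00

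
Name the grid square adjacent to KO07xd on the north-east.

Longitude subsquare x = 23; +1 → 24, wraps to 0 = a, carry into square.
Longitude square 0; +1 → 1.
Latitude subsquare d = 3; +1 → 4 = e.

KO17ae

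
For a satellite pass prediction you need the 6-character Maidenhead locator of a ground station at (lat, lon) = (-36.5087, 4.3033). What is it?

Add 180° to longitude and 90° to latitude: 184.3033, 53.4913.
Field: 184.3033/20 → 9 → J, 53.4913/10 → 5 → F; chars JF.
Square: 4.3033/2 → 2, 3.4913/1 → 3; chars 23.
Subsquare: 0.3033/0.0833333 → 3 → d, 0.4913/0.0416667 → 11 → l; chars dl.

JF23dl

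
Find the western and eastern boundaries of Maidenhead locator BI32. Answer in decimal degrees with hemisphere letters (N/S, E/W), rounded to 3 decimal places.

Field B=1, I=8: +1·20° lon, +8·10° lat → SW at lon -160°, lat -10°.
Square 3, 2: +3·2° lon, +2·1° lat → SW at lon -154°, lat -8°.
Cell spans 2° lon × 1° lat.
west 154.000° W, east 152.000° W.

154.000° W, 152.000° W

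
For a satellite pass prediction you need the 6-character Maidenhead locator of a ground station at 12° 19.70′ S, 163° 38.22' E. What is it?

RH17tq

Add 180° to longitude and 90° to latitude: 343.6370, 77.6717.
Field: lon ⌊343.6370/20⌋ = 17 → R; lat ⌊77.6717/10⌋ = 7 → H.
Square: lon ⌊3.6370/2⌋ = 1; lat ⌊7.6717/1⌋ = 7.
Subsquare: lon ⌊1.6370/0.0833333⌋ = 19 → t; lat ⌊0.6717/0.0416667⌋ = 16 → q.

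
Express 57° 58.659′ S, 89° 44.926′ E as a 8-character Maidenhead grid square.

Shift to the Maidenhead origin (180°W, 90°S): lon 269.74877, lat 32.02235.
Field: 269.74877/20 → 13 → N, 32.02235/10 → 3 → D; chars ND.
Square: 9.74877/2 → 4, 2.02235/1 → 2; chars 42.
Subsquare: 1.74877/0.0833333 → 20 → u, 0.02235/0.0416667 → 0 → a; chars ua.
Extended square: 0.08210/0.00833333 → 9, 0.02235/0.00416667 → 5; chars 95.

ND42ua95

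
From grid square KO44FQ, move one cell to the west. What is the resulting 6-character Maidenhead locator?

Longitude subsquare f = 5; −1 → 4 = e.
The latitude characters are unchanged.

KO44eq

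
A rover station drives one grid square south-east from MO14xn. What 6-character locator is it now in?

MO24am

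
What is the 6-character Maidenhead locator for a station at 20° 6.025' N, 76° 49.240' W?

Shift to the Maidenhead origin (180°W, 90°S): lon 103.1793, lat 110.1004.
Field (20°×10°, letters A–R): 103.1793/20 → 5 → F, 110.1004/10 → 11 → L; chars FL.
Square (2°×1°, digits 0–9): 3.1793/2 → 1, 0.1004/1 → 0; chars 10.
Subsquare (5′×2.5′, letters a–x): 1.1793/0.0833333 → 14 → o, 0.1004/0.0416667 → 2 → c; chars oc.

FL10oc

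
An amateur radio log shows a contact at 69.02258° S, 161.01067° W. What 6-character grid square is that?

AC90lx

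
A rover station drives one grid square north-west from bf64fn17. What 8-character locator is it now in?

Longitude extended square 1; −1 → 0.
Latitude extended square 7; +1 → 8.

BF64fn08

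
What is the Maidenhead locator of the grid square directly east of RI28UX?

RI28vx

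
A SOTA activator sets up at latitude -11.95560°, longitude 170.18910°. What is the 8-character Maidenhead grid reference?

RH58cb20

Shift to the Maidenhead origin (180°W, 90°S): lon 350.18910, lat 78.04440.
Field: lon ⌊350.18910/20⌋ = 17 → R; lat ⌊78.04440/10⌋ = 7 → H.
Square: lon ⌊10.18910/2⌋ = 5; lat ⌊8.04440/1⌋ = 8.
Subsquare: lon ⌊0.18910/0.0833333⌋ = 2 → c; lat ⌊0.04440/0.0416667⌋ = 1 → b.
Extended square: lon ⌊0.02243/0.00833333⌋ = 2; lat ⌊0.00273/0.00416667⌋ = 0.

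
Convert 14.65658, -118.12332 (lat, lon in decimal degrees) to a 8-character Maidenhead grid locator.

Shift to the Maidenhead origin (180°W, 90°S): lon 61.87668, lat 104.65658.
Field (20°×10°, letters A–R): 61.87668/20 → 3 → D, 104.65658/10 → 10 → K; chars DK.
Square (2°×1°, digits 0–9): 1.87668/2 → 0, 4.65658/1 → 4; chars 04.
Subsquare (5′×2.5′, letters a–x): 1.87668/0.0833333 → 22 → w, 0.65658/0.0416667 → 15 → p; chars wp.
Extended square (30″×15″, digits 0–9): 0.04335/0.00833333 → 5, 0.03158/0.00416667 → 7; chars 57.

DK04wp57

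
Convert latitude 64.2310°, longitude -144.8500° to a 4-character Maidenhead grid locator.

BP74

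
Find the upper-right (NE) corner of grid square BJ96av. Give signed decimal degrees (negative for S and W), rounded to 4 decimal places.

6.9167, -141.9167

Field B=1, J=9: +1·20° lon, +9·10° lat → SW at lon -160°, lat 0°.
Square 9, 6: +9·2° lon, +6·1° lat → SW at lon -142°, lat 6°.
Subsquare a=0, v=21: +0·0.0833333° lon, +21·0.0416667° lat → SW at lon -142°, lat 6.875°.
Cell spans 0.0833333° lon × 0.0416667° lat. NE corner is SW corner plus one full cell.
latitude 6.9167, longitude -141.9167.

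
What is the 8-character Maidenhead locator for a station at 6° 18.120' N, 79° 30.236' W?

FJ06fh92

Shift to the Maidenhead origin (180°W, 90°S): lon 100.49607, lat 96.30200.
Field: 100.49607/20 → 5 → F, 96.30200/10 → 9 → J; chars FJ.
Square: 0.49607/2 → 0, 6.30200/1 → 6; chars 06.
Subsquare: 0.49607/0.0833333 → 5 → f, 0.30200/0.0416667 → 7 → h; chars fh.
Extended square: 0.07940/0.00833333 → 9, 0.01033/0.00416667 → 2; chars 92.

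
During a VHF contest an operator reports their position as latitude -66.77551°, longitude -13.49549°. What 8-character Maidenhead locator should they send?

IC33gf03

Offset from 180°W / 90°S: lon 166.50451°, lat 23.22449°.
Field: 166.50451/20 → 8 → I, 23.22449/10 → 2 → C; chars IC.
Square: 6.50451/2 → 3, 3.22449/1 → 3; chars 33.
Subsquare: 0.50451/0.0833333 → 6 → g, 0.22449/0.0416667 → 5 → f; chars gf.
Extended square: 0.00451/0.00833333 → 0, 0.01616/0.00416667 → 3; chars 03.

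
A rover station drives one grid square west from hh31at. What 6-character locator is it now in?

HH21xt

Longitude subsquare a = 0; −1 → -1, wraps to 23 = x, carry into square.
Longitude square 3; −1 → 2.
The latitude characters are unchanged.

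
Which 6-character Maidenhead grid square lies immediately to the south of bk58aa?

Latitude subsquare a = 0; −1 → -1, wraps to 23 = x, carry into square.
Latitude square 8; −1 → 7.
The longitude characters are unchanged.

BK57ax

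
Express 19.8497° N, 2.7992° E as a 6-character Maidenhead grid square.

JK19ju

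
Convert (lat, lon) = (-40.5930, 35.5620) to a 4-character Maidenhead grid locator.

Shift to the Maidenhead origin (180°W, 90°S): lon 215.56, lat 49.41.
Field: lon ⌊215.56/20⌋ = 10 → K; lat ⌊49.41/10⌋ = 4 → E.
Square: lon ⌊15.56/2⌋ = 7; lat ⌊9.41/1⌋ = 9.

KE79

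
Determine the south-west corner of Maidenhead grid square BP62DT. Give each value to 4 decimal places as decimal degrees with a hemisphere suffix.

Field B=1, P=15: +1·20° lon, +15·10° lat → SW at lon -160°, lat 60°.
Square 6, 2: +6·2° lon, +2·1° lat → SW at lon -148°, lat 62°.
Subsquare d=3, t=19: +3·0.0833333° lon, +19·0.0416667° lat → SW at lon -147.75°, lat 62.7917°.
latitude 62.7917° N, longitude 147.7500° W.

62.7917° N, 147.7500° W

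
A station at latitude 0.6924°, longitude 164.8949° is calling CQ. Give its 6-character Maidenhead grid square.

RJ20kq

Offset from 180°W / 90°S: lon 344.8949°, lat 90.6924°.
Field: 344.8949/20 → 17 → R, 90.6924/10 → 9 → J; chars RJ.
Square: 4.8949/2 → 2, 0.6924/1 → 0; chars 20.
Subsquare: 0.8949/0.0833333 → 10 → k, 0.6924/0.0416667 → 16 → q; chars kq.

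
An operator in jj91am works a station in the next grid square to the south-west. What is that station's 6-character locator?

Longitude subsquare a = 0; −1 → -1, wraps to 23 = x, carry into square.
Longitude square 9; −1 → 8.
Latitude subsquare m = 12; −1 → 11 = l.

JJ81xl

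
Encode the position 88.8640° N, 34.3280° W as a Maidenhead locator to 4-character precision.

HR28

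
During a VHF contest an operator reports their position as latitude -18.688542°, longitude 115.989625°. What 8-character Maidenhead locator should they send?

Offset from 180°W / 90°S: lon 295.98962°, lat 71.31146°.
Field: 295.98962/20 → 14 → O, 71.31146/10 → 7 → H; chars OH.
Square: 15.98962/2 → 7, 1.31146/1 → 1; chars 71.
Subsquare: 1.98962/0.0833333 → 23 → x, 0.31146/0.0416667 → 7 → h; chars xh.
Extended square: 0.07296/0.00833333 → 8, 0.01979/0.00416667 → 4; chars 84.

OH71xh84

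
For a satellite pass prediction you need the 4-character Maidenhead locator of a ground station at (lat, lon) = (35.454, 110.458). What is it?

OM55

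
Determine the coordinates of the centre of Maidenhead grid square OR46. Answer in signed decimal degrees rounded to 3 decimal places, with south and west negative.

Field O=14, R=17: +14·20° lon, +17·10° lat → SW at lon 100°, lat 80°.
Square 4, 6: +4·2° lon, +6·1° lat → SW at lon 108°, lat 86°.
Cell spans 2° lon × 1° lat. Centre is SW corner plus half of each.
latitude 86.500, longitude 109.000.

86.500, 109.000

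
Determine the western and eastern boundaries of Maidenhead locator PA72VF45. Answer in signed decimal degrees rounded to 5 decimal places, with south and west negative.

135.78333, 135.79167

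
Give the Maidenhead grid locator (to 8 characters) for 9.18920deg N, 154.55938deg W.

Add 180° to longitude and 90° to latitude: 25.44062, 99.18920.
Field: lon ⌊25.44062/20⌋ = 1 → B; lat ⌊99.18920/10⌋ = 9 → J.
Square: lon ⌊5.44062/2⌋ = 2; lat ⌊9.18920/1⌋ = 9.
Subsquare: lon ⌊1.44062/0.0833333⌋ = 17 → r; lat ⌊0.18920/0.0416667⌋ = 4 → e.
Extended square: lon ⌊0.02395/0.00833333⌋ = 2; lat ⌊0.02253/0.00416667⌋ = 5.

BJ29re25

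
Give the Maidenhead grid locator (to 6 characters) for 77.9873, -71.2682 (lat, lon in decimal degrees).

Add 180° to longitude and 90° to latitude: 108.7318, 167.9873.
Field: lon ⌊108.7318/20⌋ = 5 → F; lat ⌊167.9873/10⌋ = 16 → Q.
Square: lon ⌊8.7318/2⌋ = 4; lat ⌊7.9873/1⌋ = 7.
Subsquare: lon ⌊0.7318/0.0833333⌋ = 8 → i; lat ⌊0.9873/0.0416667⌋ = 23 → x.

FQ47ix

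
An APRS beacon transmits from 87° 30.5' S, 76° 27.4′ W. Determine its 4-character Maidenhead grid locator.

Shift to the Maidenhead origin (180°W, 90°S): lon 103.54, lat 2.49.
Field: lon ⌊103.54/20⌋ = 5 → F; lat ⌊2.49/10⌋ = 0 → A.
Square: lon ⌊3.54/2⌋ = 1; lat ⌊2.49/1⌋ = 2.

FA12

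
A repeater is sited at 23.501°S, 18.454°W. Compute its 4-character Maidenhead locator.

IG06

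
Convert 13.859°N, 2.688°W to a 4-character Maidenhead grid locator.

Add 180° to longitude and 90° to latitude: 177.31, 103.86.
Field: 177.31/20 → 8 → I, 103.86/10 → 10 → K; chars IK.
Square: 17.31/2 → 8, 3.86/1 → 3; chars 83.

IK83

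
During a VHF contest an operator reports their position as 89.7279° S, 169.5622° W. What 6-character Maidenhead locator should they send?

Offset from 180°W / 90°S: lon 10.4378°, lat 0.2721°.
Field: lon ⌊10.4378/20⌋ = 0 → A; lat ⌊0.2721/10⌋ = 0 → A.
Square: lon ⌊10.4378/2⌋ = 5; lat ⌊0.2721/1⌋ = 0.
Subsquare: lon ⌊0.4378/0.0833333⌋ = 5 → f; lat ⌊0.2721/0.0416667⌋ = 6 → g.

AA50fg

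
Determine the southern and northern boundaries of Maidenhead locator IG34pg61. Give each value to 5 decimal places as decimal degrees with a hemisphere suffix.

25.74583° S, 25.74167° S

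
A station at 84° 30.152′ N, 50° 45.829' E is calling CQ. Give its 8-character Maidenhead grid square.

LR54jm10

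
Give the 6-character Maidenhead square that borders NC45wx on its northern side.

NC46wa

Latitude subsquare x = 23; +1 → 24, wraps to 0 = a, carry into square.
Latitude square 5; +1 → 6.
The longitude characters are unchanged.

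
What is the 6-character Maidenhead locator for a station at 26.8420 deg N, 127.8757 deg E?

Shift to the Maidenhead origin (180°W, 90°S): lon 307.8757, lat 116.8420.
Field: 307.8757/20 → 15 → P, 116.8420/10 → 11 → L; chars PL.
Square: 7.8757/2 → 3, 6.8420/1 → 6; chars 36.
Subsquare: 1.8757/0.0833333 → 22 → w, 0.8420/0.0416667 → 20 → u; chars wu.

PL36wu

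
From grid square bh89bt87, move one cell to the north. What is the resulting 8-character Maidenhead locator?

BH89bt88

Latitude extended square 7; +1 → 8.
The longitude characters are unchanged.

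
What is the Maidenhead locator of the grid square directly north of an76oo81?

Latitude extended square 1; +1 → 2.
The longitude characters are unchanged.

AN76oo82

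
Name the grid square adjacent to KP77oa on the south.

Latitude subsquare a = 0; −1 → -1, wraps to 23 = x, carry into square.
Latitude square 7; −1 → 6.
The longitude characters are unchanged.

KP76ox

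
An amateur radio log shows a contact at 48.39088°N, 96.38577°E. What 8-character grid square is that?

Shift to the Maidenhead origin (180°W, 90°S): lon 276.38577, lat 138.39088.
Field (20°×10°, letters A–R): lon ⌊276.38577/20⌋ = 13 → N; lat ⌊138.39088/10⌋ = 13 → N.
Square (2°×1°, digits 0–9): lon ⌊16.38577/2⌋ = 8; lat ⌊8.39088/1⌋ = 8.
Subsquare (5′×2.5′, letters a–x): lon ⌊0.38577/0.0833333⌋ = 4 → e; lat ⌊0.39088/0.0416667⌋ = 9 → j.
Extended square (30″×15″, digits 0–9): lon ⌊0.05244/0.00833333⌋ = 6; lat ⌊0.01588/0.00416667⌋ = 3.

NN88ej63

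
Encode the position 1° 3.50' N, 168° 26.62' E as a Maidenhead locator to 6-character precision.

RJ41fb

Shift to the Maidenhead origin (180°W, 90°S): lon 348.4437, lat 91.0583.
Field: 348.4437/20 → 17 → R, 91.0583/10 → 9 → J; chars RJ.
Square: 8.4437/2 → 4, 1.0583/1 → 1; chars 41.
Subsquare: 0.4437/0.0833333 → 5 → f, 0.0583/0.0416667 → 1 → b; chars fb.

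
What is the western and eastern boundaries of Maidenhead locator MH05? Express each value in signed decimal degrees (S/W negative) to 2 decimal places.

60.00, 62.00

Field M=12, H=7: +12·20° lon, +7·10° lat → SW at lon 60°, lat -20°.
Square 0, 5: +0·2° lon, +5·1° lat → SW at lon 60°, lat -15°.
Cell spans 2° lon × 1° lat.
west 60.00, east 62.00.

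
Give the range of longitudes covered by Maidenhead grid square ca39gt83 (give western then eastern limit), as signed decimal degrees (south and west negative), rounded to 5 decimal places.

Field C=2, A=0: +2·20° lon, +0·10° lat → SW at lon -140°, lat -90°.
Square 3, 9: +3·2° lon, +9·1° lat → SW at lon -134°, lat -81°.
Subsquare g=6, t=19: +6·0.0833333° lon, +19·0.0416667° lat → SW at lon -133.5°, lat -80.2083°.
Extended square 8, 3: +8·0.00833333° lon, +3·0.00416667° lat → SW at lon -133.433°, lat -80.1958°.
Cell spans 0.00833333° lon × 0.00416667° lat.
west -133.43333, east -133.42500.

-133.43333, -133.42500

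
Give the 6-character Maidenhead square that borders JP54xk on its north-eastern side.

Longitude subsquare x = 23; +1 → 24, wraps to 0 = a, carry into square.
Longitude square 5; +1 → 6.
Latitude subsquare k = 10; +1 → 11 = l.

JP64al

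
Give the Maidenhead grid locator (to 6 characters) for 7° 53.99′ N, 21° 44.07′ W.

Offset from 180°W / 90°S: lon 158.2655°, lat 97.8998°.
Field (20°×10°, letters A–R): 158.2655/20 → 7 → H, 97.8998/10 → 9 → J; chars HJ.
Square (2°×1°, digits 0–9): 18.2655/2 → 9, 7.8998/1 → 7; chars 97.
Subsquare (5′×2.5′, letters a–x): 0.2655/0.0833333 → 3 → d, 0.8998/0.0416667 → 21 → v; chars dv.

HJ97dv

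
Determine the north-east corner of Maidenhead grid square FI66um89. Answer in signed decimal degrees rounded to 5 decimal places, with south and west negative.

Field F=5, I=8: +5·20° lon, +8·10° lat → SW at lon -80°, lat -10°.
Square 6, 6: +6·2° lon, +6·1° lat → SW at lon -68°, lat -4°.
Subsquare u=20, m=12: +20·0.0833333° lon, +12·0.0416667° lat → SW at lon -66.3333°, lat -3.5°.
Extended square 8, 9: +8·0.00833333° lon, +9·0.00416667° lat → SW at lon -66.2667°, lat -3.4625°.
Cell spans 0.00833333° lon × 0.00416667° lat. NE corner is SW corner plus one full cell.
latitude -3.45833, longitude -66.25833.

-3.45833, -66.25833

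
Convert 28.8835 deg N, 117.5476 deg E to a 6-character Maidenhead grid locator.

Offset from 180°W / 90°S: lon 297.5476°, lat 118.8835°.
Field (20°×10°, letters A–R): lon ⌊297.5476/20⌋ = 14 → O; lat ⌊118.8835/10⌋ = 11 → L.
Square (2°×1°, digits 0–9): lon ⌊17.5476/2⌋ = 8; lat ⌊8.8835/1⌋ = 8.
Subsquare (5′×2.5′, letters a–x): lon ⌊1.5476/0.0833333⌋ = 18 → s; lat ⌊0.8835/0.0416667⌋ = 21 → v.

OL88sv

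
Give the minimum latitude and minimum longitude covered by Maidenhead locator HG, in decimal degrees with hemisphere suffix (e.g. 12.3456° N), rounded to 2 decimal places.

30.00° S, 40.00° W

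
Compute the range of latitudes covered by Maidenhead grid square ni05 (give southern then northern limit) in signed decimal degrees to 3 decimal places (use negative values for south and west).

-5.000, -4.000

Field N=13, I=8: +13·20° lon, +8·10° lat → SW at lon 80°, lat -10°.
Square 0, 5: +0·2° lon, +5·1° lat → SW at lon 80°, lat -5°.
Cell spans 2° lon × 1° lat.
south -5.000, north -4.000.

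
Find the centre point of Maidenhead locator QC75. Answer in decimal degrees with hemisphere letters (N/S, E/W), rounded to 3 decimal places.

Field Q=16, C=2: +16·20° lon, +2·10° lat → SW at lon 140°, lat -70°.
Square 7, 5: +7·2° lon, +5·1° lat → SW at lon 154°, lat -65°.
Cell spans 2° lon × 1° lat. Centre is SW corner plus half of each.
latitude 64.500° S, longitude 155.000° E.

64.500° S, 155.000° E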